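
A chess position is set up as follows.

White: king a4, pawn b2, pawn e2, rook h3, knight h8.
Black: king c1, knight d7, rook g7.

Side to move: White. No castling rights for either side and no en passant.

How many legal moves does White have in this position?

White to move; king on a4.
In check: no.
Legal moves: Nf7, Ng6, Kb5, Ka5, Kb4, Kb3, Ka3, Rh7, Rh6, Rh5, Rh4, Rg3, Rf3, Re3, Rd3, Rc3+, Rb3, Ra3, Rh2, Rh1+, e3, b3, e4, b4.
Count: 24.

24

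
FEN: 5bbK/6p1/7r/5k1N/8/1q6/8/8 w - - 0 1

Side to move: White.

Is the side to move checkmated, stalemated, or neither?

checkmate

White to move; white king on h8.
In check: yes, from the black rook on h6.
King squares — g7: attacked by Bf8; h7: attacked by Rh6; g8: attacked by Qb3.
Legal moves for White: none.
In check with no legal moves → checkmate.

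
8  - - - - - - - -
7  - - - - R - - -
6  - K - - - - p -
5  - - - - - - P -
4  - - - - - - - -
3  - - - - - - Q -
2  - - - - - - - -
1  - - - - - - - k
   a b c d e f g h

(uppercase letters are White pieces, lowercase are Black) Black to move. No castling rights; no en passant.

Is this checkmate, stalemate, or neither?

Black to move; black king on h1.
In check: no.
King squares — g1: attacked by Qg3; g2: attacked by Qg3; h2: attacked by Qg3.
Legal moves for Black: none.
Not in check and no legal moves → stalemate.

stalemate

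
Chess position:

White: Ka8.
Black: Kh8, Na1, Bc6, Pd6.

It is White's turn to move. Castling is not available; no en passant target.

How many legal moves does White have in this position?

White to move; king on a8.
In check: yes, from the black bishop on c6.
Legal moves: Kb8, Ka7.
Count: 2.

2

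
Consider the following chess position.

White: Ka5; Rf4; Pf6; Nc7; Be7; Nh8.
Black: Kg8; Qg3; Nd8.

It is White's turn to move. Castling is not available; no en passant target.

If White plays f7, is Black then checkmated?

no

After f7: black king on g8; in check: yes, from the white pawn on f7.
Black has 4 legal replies: Kxh8, Kh7, Kg7, Nxf7.
In check but a legal move exists → not checkmate.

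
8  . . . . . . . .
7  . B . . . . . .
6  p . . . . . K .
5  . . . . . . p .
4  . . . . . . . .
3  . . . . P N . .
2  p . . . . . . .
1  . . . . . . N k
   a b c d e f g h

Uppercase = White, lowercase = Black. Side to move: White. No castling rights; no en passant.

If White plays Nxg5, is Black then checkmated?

no

After Nxg5: black king on h1; in check: yes, from the white bishop on b7.
Black has 2 legal replies: Kh2, Kxg1.
In check but a legal move exists → not checkmate.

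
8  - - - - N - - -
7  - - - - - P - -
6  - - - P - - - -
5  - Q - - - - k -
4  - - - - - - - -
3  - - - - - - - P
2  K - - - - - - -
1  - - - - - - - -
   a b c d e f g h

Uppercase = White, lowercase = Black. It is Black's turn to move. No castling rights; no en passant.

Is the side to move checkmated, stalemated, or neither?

neither

Black to move; black king on g5.
In check: yes, from the white queen on b5.
King squares — f4: available; g4: attacked by Ph3; h4: available; f5: attacked by Qb5; h5: attacked by Qb5; f6: attacked by Ne8; g6: available; h6: available.
Legal moves for Black: Kh6, Kg6, Kh4, Kf4.
Black is in check but has 4 legal moves → neither.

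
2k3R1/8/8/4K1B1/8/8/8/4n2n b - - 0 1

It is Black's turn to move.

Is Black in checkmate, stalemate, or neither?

Black to move; black king on c8.
In check: yes, from the white rook on g8.
King squares — b7: available; c7: available; d7: available; b8: attacked by Rg8; d8: attacked by Bg5.
Legal moves for Black: Kd7, Kc7, Kb7.
Black is in check but has 3 legal moves → neither.

neither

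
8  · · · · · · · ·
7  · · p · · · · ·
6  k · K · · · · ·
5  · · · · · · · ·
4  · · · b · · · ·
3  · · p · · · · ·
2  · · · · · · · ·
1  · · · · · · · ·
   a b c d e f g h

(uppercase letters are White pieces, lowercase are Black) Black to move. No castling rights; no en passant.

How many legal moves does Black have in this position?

Black to move; king on a6.
In check: no.
Legal moves: Ka7, Ka5, Bh8, Bg7, Ba7, Bf6, Bb6, Be5, Bc5, Be3, Bf2, Bg1, c2.
Count: 13.

13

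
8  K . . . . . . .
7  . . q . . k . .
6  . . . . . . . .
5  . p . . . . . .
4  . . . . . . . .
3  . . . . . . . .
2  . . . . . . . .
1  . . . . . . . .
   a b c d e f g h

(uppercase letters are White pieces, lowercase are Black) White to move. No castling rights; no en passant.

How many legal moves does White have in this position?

0

White to move; king on a8.
In check: no.
Legal moves: none.
Count: 0.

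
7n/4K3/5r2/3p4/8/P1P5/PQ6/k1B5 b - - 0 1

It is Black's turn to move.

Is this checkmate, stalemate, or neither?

checkmate

Black to move; black king on a1.
In check: yes, from the white queen on b2.
King squares — b1: attacked by Qb2; a2: attacked by Qb2; b2: attacked by Bc1.
Legal moves for Black: none.
In check with no legal moves → checkmate.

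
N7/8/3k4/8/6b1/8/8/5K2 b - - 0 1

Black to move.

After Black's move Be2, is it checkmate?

no

After Be2: white king on f1; in check: yes, from the black bishop on e2.
White has 5 legal replies: Kg2, Kf2, Kxe2, Kg1, Ke1.
In check but a legal move exists → not checkmate.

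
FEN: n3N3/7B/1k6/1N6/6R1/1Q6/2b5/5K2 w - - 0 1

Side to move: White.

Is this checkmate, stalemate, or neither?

White to move; white king on f1.
In check: no.
Legal moves for White include: Ng7, Nec7, Nf6, Ned6, Bg8, Bg6, Bf5, Be4, Bd3, Bxc2, Nbc7+, Na7+, Nbd6+, Nd4+, Nc3+, Na3+, Rg8, Rg7, ... (list truncated; more exist).
White has legal moves and is not in check → neither.

neither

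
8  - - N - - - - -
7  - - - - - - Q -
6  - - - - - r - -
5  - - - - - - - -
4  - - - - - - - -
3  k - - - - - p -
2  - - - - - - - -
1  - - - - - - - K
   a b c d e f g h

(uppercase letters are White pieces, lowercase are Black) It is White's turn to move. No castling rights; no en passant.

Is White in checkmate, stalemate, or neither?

neither

White to move; white king on h1.
In check: no.
Legal moves for White include: Ne7, Na7, Nd6, Nb6, Qh8, Qg8, Qf8+, Qh7, Qf7, Qe7+, Qd7, Qc7, Qb7, Qa7+, Qh6, Qg6, Qxf6, Qg5, ... (list truncated; more exist).
White has legal moves and is not in check → neither.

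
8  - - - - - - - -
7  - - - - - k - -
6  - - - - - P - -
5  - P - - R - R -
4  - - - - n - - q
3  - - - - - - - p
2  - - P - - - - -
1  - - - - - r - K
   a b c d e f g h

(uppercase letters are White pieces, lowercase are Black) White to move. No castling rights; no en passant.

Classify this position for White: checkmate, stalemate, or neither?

White to move; white king on h1.
In check: yes, from the black rook on f1.
Legal moves for White: Kh2, Rg1.
White is in check but has 2 legal moves → neither.

neither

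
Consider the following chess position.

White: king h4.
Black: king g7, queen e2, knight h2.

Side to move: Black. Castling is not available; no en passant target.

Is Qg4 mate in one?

yes

After Qg4: white king on h4; in check: yes, from the black queen on g4.
King squares — g3: attacked by Qg4; h3: attacked by Qg4; g4: attacked by Nh2; g5: attacked by Qg4; h5: attacked by Qg4.
White has no legal moves → checkmate.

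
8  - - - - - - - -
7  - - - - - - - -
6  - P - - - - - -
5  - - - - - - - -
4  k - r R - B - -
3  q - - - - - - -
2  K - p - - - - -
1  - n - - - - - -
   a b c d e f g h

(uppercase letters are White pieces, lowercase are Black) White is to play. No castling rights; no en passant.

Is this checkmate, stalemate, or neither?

checkmate

White to move; white king on a2.
In check: yes, from the black queen on a3.
King squares — a1: attacked by Qa3; b1: attacked by Pc2; b2: attacked by Qa3; a3: attacked by Nb1; b3: attacked by Qa3.
Legal moves for White: none.
In check with no legal moves → checkmate.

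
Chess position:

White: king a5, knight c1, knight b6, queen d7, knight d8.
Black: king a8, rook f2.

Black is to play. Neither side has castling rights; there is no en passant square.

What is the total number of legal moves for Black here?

Black to move; king on a8.
In check: yes, from the white knight on b6.
Legal moves: Kb8.
Count: 1.

1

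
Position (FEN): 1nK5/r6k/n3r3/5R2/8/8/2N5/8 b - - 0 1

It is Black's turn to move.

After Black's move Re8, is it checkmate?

yes

After Re8: white king on c8; in check: yes, from the black rook on e8.
King squares — b7: attacked by Ra7; c7: attacked by Na6; d7: attacked by Ra7; b8: attacked by Na6; d8: attacked by Re8.
White has no legal moves → checkmate.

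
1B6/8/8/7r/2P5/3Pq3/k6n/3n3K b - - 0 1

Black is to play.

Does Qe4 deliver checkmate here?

After Qe4: white king on h1; in check: yes, from the black queen on e4.
White has 2 legal replies: Kg1, dxe4.
In check but a legal move exists → not checkmate.

no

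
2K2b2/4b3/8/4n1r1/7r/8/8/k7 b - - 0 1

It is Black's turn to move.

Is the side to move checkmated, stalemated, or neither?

Black to move; black king on a1.
In check: no.
Legal moves for Black include: Bg7, Bh6, Bd8, Bf6, Bd6, Bc5, Bb4, Ba3, Rg8, Rg7, Rg6, Rgh5, Rf5, Rgg4, Rg3, Rg2, Rg1, Nf7, ... (list truncated; more exist).
Black has legal moves and is not in check → neither.

neither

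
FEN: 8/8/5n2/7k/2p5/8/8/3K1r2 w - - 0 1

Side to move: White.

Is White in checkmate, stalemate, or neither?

neither

White to move; white king on d1.
In check: yes, from the black rook on f1.
King squares — c1: attacked by Rf1; e1: attacked by Rf1; c2: available; d2: available; e2: available.
Legal moves for White: Ke2, Kd2, Kc2.
White is in check but has 3 legal moves → neither.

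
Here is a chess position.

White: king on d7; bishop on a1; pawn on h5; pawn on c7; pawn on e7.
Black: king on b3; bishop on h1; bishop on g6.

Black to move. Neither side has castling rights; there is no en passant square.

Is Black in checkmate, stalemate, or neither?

neither

Black to move; black king on b3.
In check: no.
Legal moves for Black include: Be8+, Bh7, Bf7, Bxh5, Bf5+, Bge4, Bd3, Bc2, Bb1, Kc4, Kb4, Ka4, Ka3, Kc2, Ka2, Ba8, Bb7, Bc6+, ... (list truncated; more exist).
Black has legal moves and is not in check → neither.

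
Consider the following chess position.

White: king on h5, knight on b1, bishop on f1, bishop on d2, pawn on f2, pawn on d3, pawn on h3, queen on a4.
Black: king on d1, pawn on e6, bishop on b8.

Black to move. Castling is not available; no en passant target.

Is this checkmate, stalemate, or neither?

checkmate

Black to move; black king on d1.
In check: yes, from the white queen on a4.
King squares — c1: attacked by Bd2; e1: attacked by Bd2; c2: attacked by Qa4; d2: attacked by Nb1; e2: attacked by Bf1.
Legal moves for Black: none.
In check with no legal moves → checkmate.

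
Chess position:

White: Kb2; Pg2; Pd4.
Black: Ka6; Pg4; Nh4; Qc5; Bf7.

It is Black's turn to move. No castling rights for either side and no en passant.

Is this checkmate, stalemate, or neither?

neither

Black to move; black king on a6.
In check: no.
Legal moves for Black include: Bg8, Be8, Bg6, Be6, Bh5, Bd5, Bc4, Bb3, Ba2, Kb7, Ka7, Kb6, Kb5, Ka5, Qf8, Qc8, Qe7, Qc7, ... (list truncated; more exist).
Black has legal moves and is not in check → neither.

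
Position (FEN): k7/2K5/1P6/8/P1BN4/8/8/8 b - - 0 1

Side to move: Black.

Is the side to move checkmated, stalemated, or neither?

stalemate

Black to move; black king on a8.
In check: no.
King squares — a7: attacked by Pb6; b7: attacked by Kc7; b8: attacked by Kc7.
Legal moves for Black: none.
Not in check and no legal moves → stalemate.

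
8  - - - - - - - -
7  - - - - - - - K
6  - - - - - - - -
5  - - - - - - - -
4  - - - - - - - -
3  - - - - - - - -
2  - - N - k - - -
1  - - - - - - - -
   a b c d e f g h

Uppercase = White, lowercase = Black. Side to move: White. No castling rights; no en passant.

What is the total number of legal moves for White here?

White to move; king on h7.
In check: no.
Legal moves: Kh8, Kg8, Kg7, Kh6, Kg6, Nd4+, Nb4, Ne3, Na3, Ne1, Na1.
Count: 11.

11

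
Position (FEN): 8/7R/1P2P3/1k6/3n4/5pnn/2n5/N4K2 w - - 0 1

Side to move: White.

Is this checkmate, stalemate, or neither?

White to move; white king on f1.
In check: yes, from the black knight on g3.
King squares — e1: attacked by Nc2; g1: attacked by Nh3; e2: attacked by Pf3; f2: attacked by Nh3; g2: attacked by Pf3.
Legal moves for White: none.
In check with no legal moves → checkmate.

checkmate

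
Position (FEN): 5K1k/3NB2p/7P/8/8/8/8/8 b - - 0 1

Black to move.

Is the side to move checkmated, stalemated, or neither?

stalemate

Black to move; black king on h8.
In check: no.
King squares — g7: attacked by Ph6; h7: own pawn; g8: attacked by Kf8.
Legal moves for Black: none.
Not in check and no legal moves → stalemate.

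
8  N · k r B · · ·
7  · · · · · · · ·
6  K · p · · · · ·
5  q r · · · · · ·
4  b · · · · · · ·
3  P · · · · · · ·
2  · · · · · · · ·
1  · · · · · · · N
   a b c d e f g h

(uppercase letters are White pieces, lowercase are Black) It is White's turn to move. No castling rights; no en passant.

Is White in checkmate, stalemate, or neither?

checkmate

White to move; white king on a6.
In check: yes, from the black queen on a5.
King squares — a5: attacked by Rb5; b5: attacked by Ba4; b6: attacked by Qa5; a7: attacked by Qa5; b7: attacked by Rb5.
Legal moves for White: none.
In check with no legal moves → checkmate.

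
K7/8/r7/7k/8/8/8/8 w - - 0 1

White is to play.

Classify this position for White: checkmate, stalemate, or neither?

White to move; white king on a8.
In check: yes, from the black rook on a6.
King squares — a7: attacked by Ra6; b7: available; b8: available.
Legal moves for White: Kb8, Kb7.
White is in check but has 2 legal moves → neither.

neither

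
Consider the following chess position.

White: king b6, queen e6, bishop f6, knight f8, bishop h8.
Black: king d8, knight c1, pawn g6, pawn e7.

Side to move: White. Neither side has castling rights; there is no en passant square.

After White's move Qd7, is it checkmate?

After Qd7: black king on d8; in check: yes, from the white queen on d7.
King squares — c7: attacked by Kb6; d7: attacked by Nf8; e7: own pawn; c8: attacked by Qd7; e8: attacked by Qd7.
Black has no legal moves → checkmate.

yes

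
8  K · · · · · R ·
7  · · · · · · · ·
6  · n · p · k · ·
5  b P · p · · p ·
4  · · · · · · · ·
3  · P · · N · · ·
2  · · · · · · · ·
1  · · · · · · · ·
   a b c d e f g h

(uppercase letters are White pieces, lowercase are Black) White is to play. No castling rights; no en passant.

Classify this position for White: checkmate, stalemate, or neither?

neither

White to move; white king on a8.
In check: yes, from the black knight on b6.
King squares — a7: available; b7: available; b8: available.
Legal moves for White: Kb8, Kb7, Ka7.
White is in check but has 3 legal moves → neither.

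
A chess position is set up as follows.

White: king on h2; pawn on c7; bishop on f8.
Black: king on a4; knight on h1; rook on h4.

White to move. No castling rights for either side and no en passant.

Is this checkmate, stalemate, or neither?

neither

White to move; white king on h2.
In check: yes, from the black rook on h4.
Legal moves for White: Kg2, Kg1.
White is in check but has 2 legal moves → neither.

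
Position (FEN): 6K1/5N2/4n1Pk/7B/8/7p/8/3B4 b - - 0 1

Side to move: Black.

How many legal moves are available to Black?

Black to move; king on h6.
In check: yes, from the white knight on f7.
Legal moves: none.
Count: 0.

0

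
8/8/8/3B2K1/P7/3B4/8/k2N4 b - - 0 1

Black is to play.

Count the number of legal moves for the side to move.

Black to move; king on a1.
In check: no.
Legal moves: none.
Count: 0.

0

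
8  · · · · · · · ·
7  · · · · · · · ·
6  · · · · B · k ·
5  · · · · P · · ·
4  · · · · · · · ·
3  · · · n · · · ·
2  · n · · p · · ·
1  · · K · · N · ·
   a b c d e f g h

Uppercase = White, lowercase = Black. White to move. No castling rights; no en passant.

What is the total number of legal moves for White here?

3

White to move; king on c1.
In check: yes, from the black knight on d3.
Legal moves: Kd2, Kc2, Kb1.
Count: 3.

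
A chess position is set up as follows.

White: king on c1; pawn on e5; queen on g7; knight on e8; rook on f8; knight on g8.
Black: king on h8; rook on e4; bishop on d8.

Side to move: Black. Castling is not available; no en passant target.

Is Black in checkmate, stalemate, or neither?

Black to move; black king on h8.
In check: yes, from the white queen on g7.
King squares — g7: attacked by Ne8; h7: attacked by Qg7; g8: attacked by Qg7.
Legal moves for Black: none.
In check with no legal moves → checkmate.

checkmate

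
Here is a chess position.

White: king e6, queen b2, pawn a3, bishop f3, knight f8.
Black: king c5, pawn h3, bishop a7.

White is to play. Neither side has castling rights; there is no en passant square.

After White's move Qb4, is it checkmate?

After Qb4: black king on c5; in check: yes, from the white queen on b4.
King squares — b4: attacked by Pa3; c4: attacked by Qb4; d4: attacked by Qb4; b5: attacked by Qb4; d5: attacked by Bf3; b6: attacked by Qb4; c6: attacked by Bf3; d6: attacked by Qb4.
Black has no legal moves → checkmate.

yes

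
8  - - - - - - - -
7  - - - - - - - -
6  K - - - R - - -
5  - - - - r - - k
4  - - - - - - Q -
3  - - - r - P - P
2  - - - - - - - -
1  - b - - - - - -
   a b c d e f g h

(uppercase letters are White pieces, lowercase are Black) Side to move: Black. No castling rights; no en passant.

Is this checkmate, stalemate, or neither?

Black to move; black king on h5.
In check: yes, from the white queen on g4.
King squares — g4: attacked by Pf3; h4: attacked by Qg4; g5: attacked by Qg4; g6: attacked by Qg4; h6: attacked by Re6.
Legal moves for Black: none.
In check with no legal moves → checkmate.

checkmate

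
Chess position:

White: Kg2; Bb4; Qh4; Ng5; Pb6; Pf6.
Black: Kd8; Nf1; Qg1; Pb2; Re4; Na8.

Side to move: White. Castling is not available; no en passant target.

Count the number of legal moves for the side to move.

White to move; king on g2.
In check: yes, from the black queen on g1.
Legal moves: Kh3, Kf3, Kxg1.
Count: 3.

3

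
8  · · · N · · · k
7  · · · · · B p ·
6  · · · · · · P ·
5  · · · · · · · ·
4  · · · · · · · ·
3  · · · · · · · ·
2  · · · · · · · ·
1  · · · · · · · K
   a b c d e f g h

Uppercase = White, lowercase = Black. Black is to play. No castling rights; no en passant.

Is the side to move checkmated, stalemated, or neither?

Black to move; black king on h8.
In check: no.
King squares — g7: own pawn; h7: attacked by Pg6; g8: attacked by Bf7.
Legal moves for Black: none.
Not in check and no legal moves → stalemate.

stalemate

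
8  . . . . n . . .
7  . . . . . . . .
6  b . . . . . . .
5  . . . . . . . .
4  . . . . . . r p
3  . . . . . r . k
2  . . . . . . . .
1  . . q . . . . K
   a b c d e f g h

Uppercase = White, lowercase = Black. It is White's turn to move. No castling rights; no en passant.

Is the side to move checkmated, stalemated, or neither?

White to move; white king on h1.
In check: yes, from the black queen on c1.
King squares — g1: attacked by Qc1; g2: attacked by Kh3; h2: attacked by Kh3.
Legal moves for White: none.
In check with no legal moves → checkmate.

checkmate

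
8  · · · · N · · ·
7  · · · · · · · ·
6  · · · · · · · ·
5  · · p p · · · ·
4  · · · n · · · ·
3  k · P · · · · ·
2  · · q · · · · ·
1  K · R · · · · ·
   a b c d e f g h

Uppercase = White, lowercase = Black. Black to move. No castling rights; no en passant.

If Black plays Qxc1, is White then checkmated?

yes

After Qxc1: white king on a1; in check: yes, from the black queen on c1.
King squares — b1: attacked by Qc1; a2: attacked by Ka3; b2: attacked by Qc1.
White has no legal moves → checkmate.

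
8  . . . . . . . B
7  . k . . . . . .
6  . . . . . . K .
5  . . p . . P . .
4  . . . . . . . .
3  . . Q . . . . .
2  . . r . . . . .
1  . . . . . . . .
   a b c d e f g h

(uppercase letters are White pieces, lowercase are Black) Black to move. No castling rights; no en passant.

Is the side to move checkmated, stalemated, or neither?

neither

Black to move; black king on b7.
In check: no.
Legal moves for Black: Kc8, Kb8, Ka8, Kc7, Ka7, Kc6, Kb6, Ka6, Rxc3, Rh2, Rg2+, Rf2, Re2, Rd2, Rb2, Ra2, Rc1, c4.
Black has 18 legal moves and is not in check → neither.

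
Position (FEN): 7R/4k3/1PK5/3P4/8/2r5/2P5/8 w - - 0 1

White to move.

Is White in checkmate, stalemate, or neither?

neither

White to move; white king on c6.
In check: yes, from the black rook on c3.
Legal moves for White: Kb7, Kb5.
White is in check but has 2 legal moves → neither.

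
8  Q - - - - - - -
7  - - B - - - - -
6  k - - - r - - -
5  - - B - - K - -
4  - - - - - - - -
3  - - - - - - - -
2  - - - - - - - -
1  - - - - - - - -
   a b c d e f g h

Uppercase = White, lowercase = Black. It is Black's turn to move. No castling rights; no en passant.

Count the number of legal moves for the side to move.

Black to move; king on a6.
In check: yes, from the white queen on a8.
Legal moves: Kb5.
Count: 1.

1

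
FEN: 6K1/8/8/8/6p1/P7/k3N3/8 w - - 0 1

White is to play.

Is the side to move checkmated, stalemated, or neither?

White to move; white king on g8.
In check: no.
Legal moves for White: Kh8, Kf8, Kh7, Kg7, Kf7, Nf4, Nd4, Ng3, Nc3+, Ng1, Nc1+, a4.
White has 12 legal moves and is not in check → neither.

neither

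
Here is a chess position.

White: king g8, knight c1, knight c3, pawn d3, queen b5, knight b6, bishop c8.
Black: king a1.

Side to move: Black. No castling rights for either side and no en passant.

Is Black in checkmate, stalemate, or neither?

Black to move; black king on a1.
In check: no.
King squares — b1: attacked by Nc3; a2: attacked by Nc1; b2: attacked by Qb5.
Legal moves for Black: none.
Not in check and no legal moves → stalemate.

stalemate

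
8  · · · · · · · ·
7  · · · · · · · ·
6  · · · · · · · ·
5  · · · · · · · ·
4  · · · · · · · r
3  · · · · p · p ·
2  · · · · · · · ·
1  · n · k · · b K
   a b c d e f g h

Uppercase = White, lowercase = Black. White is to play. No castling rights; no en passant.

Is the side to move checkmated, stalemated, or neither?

neither

White to move; white king on h1.
In check: yes, from the black rook on h4.
Legal moves for White: Kg2, Kxg1.
White is in check but has 2 legal moves → neither.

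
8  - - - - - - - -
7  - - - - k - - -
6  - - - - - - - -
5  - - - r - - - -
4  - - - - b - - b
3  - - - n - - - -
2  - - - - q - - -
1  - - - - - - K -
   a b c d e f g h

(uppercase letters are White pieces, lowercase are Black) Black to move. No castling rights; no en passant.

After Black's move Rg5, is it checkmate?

yes

After Rg5: white king on g1; in check: yes, from the black rook on g5.
King squares — f1: attacked by Qe2; h1: attacked by Be4; f2: attacked by Qe2; g2: attacked by Qe2; h2: attacked by Qe2.
White has no legal moves → checkmate.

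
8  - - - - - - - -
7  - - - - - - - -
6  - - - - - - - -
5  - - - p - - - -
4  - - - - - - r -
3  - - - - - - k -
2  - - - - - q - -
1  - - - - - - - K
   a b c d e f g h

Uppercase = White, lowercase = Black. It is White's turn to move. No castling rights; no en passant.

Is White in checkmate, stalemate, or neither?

stalemate

White to move; white king on h1.
In check: no.
King squares — g1: attacked by Qf2; g2: attacked by Qf2; h2: attacked by Qf2.
Legal moves for White: none.
Not in check and no legal moves → stalemate.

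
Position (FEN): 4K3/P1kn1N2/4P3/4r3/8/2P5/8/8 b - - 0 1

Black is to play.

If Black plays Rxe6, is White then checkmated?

yes

After Rxe6: white king on e8; in check: yes, from the black rook on e6.
King squares — d7: attacked by Kc7; e7: attacked by Re6; f7: own knight; d8: attacked by Kc7; f8: attacked by Nd7.
White has no legal moves → checkmate.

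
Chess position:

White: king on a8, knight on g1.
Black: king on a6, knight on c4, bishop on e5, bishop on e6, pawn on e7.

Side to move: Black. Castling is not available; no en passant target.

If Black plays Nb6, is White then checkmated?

After Nb6: white king on a8; in check: yes, from the black knight on b6.
King squares — a7: attacked by Ka6; b7: attacked by Ka6; b8: attacked by Be5.
White has no legal moves → checkmate.

yes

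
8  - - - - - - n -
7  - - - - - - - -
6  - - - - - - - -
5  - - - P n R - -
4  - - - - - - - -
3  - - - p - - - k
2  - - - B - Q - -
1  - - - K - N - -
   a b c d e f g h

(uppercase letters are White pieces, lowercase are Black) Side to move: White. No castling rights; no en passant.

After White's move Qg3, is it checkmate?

After Qg3: black king on h3; in check: yes, from the white queen on g3.
King squares — g2: attacked by Qg3; h2: attacked by Nf1; g3: attacked by Nf1; g4: attacked by Qg3; h4: attacked by Qg3.
Black has no legal moves → checkmate.

yes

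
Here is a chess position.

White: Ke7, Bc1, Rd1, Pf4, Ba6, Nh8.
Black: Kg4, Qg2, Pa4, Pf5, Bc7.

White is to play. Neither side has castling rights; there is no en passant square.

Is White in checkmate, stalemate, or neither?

neither

White to move; white king on e7.
In check: no.
Legal moves for White include: Nf7, Ng6, Kf8, Ke8, Kf7, Kd7, Kf6, Ke6, Bc8, Bb7, Bb5, Bc4, Bd3, Be2+, Bf1, Rd8, Rd7, Rd6, ... (list truncated; more exist).
White has legal moves and is not in check → neither.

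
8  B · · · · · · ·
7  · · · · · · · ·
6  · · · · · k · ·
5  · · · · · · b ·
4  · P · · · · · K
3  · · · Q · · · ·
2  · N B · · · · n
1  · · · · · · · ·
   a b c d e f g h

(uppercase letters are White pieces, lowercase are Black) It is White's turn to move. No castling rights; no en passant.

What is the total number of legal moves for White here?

3

White to move; king on h4.
In check: yes, from the black bishop on g5.
Legal moves: Kh5, Kh3, Kg3.
Count: 3.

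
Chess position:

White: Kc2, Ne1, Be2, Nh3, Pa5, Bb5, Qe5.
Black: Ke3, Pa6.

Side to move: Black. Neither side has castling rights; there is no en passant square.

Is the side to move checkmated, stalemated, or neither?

checkmate

Black to move; black king on e3.
In check: yes, from the white queen on e5.
King squares — d2: attacked by Kc2; e2: attacked by Bb5; f2: attacked by Nh3; d3: attacked by Ne1; f3: attacked by Ne1; d4: attacked by Qe5; e4: attacked by Qe5; f4: attacked by Nh3.
Legal moves for Black: none.
In check with no legal moves → checkmate.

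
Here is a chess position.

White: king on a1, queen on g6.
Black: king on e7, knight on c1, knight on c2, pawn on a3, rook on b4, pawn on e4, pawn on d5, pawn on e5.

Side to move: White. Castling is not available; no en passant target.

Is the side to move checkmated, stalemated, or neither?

White to move; white king on a1.
In check: yes, from the black knight on c2.
King squares — b1: attacked by Rb4; a2: attacked by Nc1; b2: attacked by Pa3.
Legal moves for White: none.
In check with no legal moves → checkmate.

checkmate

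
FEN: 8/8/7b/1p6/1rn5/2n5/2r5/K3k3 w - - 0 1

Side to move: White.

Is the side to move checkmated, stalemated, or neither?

stalemate

White to move; white king on a1.
In check: no.
King squares — b1: attacked by Nc3; a2: attacked by Rc2; b2: attacked by Rc2.
Legal moves for White: none.
Not in check and no legal moves → stalemate.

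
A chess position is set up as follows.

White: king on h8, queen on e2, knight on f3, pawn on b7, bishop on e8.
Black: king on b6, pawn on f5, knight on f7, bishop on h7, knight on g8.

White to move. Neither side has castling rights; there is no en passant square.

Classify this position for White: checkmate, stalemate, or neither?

White to move; white king on h8.
In check: yes, from the black knight on f7.
Legal moves for White: Kxh7, Kg7, Bxf7.
White is in check but has 3 legal moves → neither.

neither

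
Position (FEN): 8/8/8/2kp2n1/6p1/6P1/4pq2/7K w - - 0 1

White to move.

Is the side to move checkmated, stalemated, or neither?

White to move; white king on h1.
In check: no.
King squares — g1: attacked by Qf2; g2: attacked by Qf2; h2: attacked by Qf2.
Legal moves for White: none.
Not in check and no legal moves → stalemate.

stalemate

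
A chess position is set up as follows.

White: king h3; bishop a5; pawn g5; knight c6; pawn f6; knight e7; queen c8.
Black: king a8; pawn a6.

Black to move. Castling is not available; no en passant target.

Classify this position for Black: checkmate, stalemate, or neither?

Black to move; black king on a8.
In check: yes, from the white queen on c8.
King squares — a7: attacked by Nc6; b7: attacked by Qc8; b8: attacked by Nc6.
Legal moves for Black: none.
In check with no legal moves → checkmate.

checkmate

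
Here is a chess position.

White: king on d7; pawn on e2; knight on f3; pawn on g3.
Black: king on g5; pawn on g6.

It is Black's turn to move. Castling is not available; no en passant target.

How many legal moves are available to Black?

Black to move; king on g5.
In check: yes, from the white knight on f3.
Legal moves: Kh6, Kf6, Kh5, Kf5, Kg4.
Count: 5.

5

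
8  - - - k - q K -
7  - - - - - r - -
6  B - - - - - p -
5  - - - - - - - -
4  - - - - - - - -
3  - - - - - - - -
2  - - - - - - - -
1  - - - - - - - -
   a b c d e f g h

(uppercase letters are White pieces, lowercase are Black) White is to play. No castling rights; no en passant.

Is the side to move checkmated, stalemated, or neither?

White to move; white king on g8.
In check: yes, from the black queen on f8.
King squares — f7: attacked by Qf8; g7: attacked by Rf7; h7: attacked by Rf7; f8: attacked by Rf7; h8: attacked by Qf8.
Legal moves for White: none.
In check with no legal moves → checkmate.

checkmate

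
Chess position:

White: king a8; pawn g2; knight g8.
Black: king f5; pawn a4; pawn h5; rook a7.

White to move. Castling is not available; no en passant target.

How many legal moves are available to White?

2

White to move; king on a8.
In check: yes, from the black rook on a7.
Legal moves: Kb8, Kxa7.
Count: 2.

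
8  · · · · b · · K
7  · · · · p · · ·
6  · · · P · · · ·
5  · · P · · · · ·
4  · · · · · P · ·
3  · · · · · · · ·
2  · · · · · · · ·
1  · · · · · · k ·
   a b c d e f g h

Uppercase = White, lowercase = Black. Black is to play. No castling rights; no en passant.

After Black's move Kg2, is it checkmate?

After Kg2: white king on h8; in check: no.
White is not in check, so this cannot be checkmate.

no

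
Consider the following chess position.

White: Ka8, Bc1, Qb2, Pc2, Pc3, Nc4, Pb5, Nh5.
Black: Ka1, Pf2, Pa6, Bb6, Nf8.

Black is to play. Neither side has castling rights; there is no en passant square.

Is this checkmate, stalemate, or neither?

checkmate

Black to move; black king on a1.
In check: yes, from the white queen on b2.
King squares — b1: attacked by Qb2; a2: attacked by Qb2; b2: attacked by Bc1.
Legal moves for Black: none.
In check with no legal moves → checkmate.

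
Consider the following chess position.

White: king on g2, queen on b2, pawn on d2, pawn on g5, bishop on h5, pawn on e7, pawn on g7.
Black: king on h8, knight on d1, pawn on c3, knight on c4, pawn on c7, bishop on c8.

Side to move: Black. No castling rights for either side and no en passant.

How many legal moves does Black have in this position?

3

Black to move; king on h8.
In check: yes, from the white pawn on g7.
Legal moves: Kg8, Kh7, Kxg7.
Count: 3.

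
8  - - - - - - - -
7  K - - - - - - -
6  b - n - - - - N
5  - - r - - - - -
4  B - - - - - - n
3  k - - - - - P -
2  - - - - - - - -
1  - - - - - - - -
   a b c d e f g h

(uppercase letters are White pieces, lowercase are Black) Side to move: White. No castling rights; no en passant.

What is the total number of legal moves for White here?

White to move; king on a7.
In check: yes, from the black knight on c6.
Legal moves: Ka8, Kb6, Kxa6, Bxc6.
Count: 4.

4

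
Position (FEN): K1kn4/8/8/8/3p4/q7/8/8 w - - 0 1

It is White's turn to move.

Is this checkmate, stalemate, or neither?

White to move; white king on a8.
In check: yes, from the black queen on a3.
King squares — a7: attacked by Qa3; b7: attacked by Kc8; b8: attacked by Kc8.
Legal moves for White: none.
In check with no legal moves → checkmate.

checkmate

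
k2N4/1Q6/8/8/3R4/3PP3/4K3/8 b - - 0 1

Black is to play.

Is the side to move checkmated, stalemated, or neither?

Black to move; black king on a8.
In check: yes, from the white queen on b7.
King squares — a7: attacked by Qb7; b7: attacked by Nd8; b8: attacked by Qb7.
Legal moves for Black: none.
In check with no legal moves → checkmate.

checkmate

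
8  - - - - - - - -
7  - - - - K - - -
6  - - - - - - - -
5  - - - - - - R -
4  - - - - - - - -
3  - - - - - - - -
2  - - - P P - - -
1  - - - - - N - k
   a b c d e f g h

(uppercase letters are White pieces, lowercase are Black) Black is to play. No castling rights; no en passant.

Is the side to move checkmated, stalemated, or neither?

Black to move; black king on h1.
In check: no.
King squares — g1: attacked by Rg5; g2: attacked by Rg5; h2: attacked by Nf1.
Legal moves for Black: none.
Not in check and no legal moves → stalemate.

stalemate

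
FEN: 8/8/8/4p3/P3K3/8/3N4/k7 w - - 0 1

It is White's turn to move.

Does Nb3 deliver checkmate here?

no

After Nb3: black king on a1; in check: yes, from the white knight on b3.
Black has 3 legal replies: Kb2, Ka2, Kb1.
In check but a legal move exists → not checkmate.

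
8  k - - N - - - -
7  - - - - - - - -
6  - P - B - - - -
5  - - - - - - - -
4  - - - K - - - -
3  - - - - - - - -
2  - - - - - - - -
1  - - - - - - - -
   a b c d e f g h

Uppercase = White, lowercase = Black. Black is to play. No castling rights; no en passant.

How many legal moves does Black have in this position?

0

Black to move; king on a8.
In check: no.
Legal moves: none.
Count: 0.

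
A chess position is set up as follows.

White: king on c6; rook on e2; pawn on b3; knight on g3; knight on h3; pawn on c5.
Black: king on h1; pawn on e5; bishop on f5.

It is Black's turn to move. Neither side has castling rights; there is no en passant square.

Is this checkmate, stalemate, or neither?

checkmate

Black to move; black king on h1.
In check: yes, from the white knight on g3.
King squares — g1: attacked by Nh3; g2: attacked by Re2; h2: attacked by Re2.
Legal moves for Black: none.
In check with no legal moves → checkmate.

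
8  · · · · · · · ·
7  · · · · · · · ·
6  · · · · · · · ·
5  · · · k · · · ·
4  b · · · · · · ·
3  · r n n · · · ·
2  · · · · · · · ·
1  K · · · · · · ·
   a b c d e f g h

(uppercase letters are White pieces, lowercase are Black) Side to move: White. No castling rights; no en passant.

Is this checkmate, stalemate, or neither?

White to move; white king on a1.
In check: no.
King squares — b1: attacked by Rb3; a2: attacked by Nc3; b2: attacked by Rb3.
Legal moves for White: none.
Not in check and no legal moves → stalemate.

stalemate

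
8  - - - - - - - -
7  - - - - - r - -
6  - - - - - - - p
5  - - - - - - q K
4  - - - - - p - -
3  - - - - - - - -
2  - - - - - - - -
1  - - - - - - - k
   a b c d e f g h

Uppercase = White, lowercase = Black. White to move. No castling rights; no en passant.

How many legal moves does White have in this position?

0

White to move; king on h5.
In check: yes, from the black queen on g5.
Legal moves: none.
Count: 0.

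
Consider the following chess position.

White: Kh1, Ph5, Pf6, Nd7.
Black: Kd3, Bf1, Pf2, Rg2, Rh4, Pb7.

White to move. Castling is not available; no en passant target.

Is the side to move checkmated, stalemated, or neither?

White to move; white king on h1.
In check: yes, from the black rook on h4.
King squares — g1: attacked by Pf2; g2: attacked by Bf1; h2: attacked by Rg2.
Legal moves for White: none.
In check with no legal moves → checkmate.

checkmate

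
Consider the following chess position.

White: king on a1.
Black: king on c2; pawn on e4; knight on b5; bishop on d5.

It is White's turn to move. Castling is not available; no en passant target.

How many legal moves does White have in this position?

0

White to move; king on a1.
In check: no.
Legal moves: none.
Count: 0.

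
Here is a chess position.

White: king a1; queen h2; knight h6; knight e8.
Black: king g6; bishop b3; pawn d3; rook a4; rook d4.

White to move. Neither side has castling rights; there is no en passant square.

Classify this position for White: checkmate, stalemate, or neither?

neither

White to move; white king on a1.
In check: yes, from the black rook on a4.
Legal moves for White: Kb2, Kb1, Qa2.
White is in check but has 3 legal moves → neither.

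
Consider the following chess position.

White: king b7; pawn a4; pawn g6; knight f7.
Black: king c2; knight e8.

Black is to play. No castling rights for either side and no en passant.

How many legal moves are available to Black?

Black to move; king on c2.
In check: no.
Legal moves: Ng7, Nc7, Nf6, Nd6+, Kd3, Kc3, Kb3, Kd2, Kb2, Kd1, Kc1, Kb1.
Count: 12.

12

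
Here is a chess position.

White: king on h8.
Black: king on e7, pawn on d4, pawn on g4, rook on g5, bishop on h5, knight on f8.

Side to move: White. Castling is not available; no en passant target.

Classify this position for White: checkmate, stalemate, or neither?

White to move; white king on h8.
In check: no.
King squares — g7: attacked by Rg5; h7: attacked by Nf8; g8: attacked by Rg5.
Legal moves for White: none.
Not in check and no legal moves → stalemate.

stalemate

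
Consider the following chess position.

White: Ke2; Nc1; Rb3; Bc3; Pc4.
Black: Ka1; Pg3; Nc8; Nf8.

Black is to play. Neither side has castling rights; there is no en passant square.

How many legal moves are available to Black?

Black to move; king on a1.
In check: yes, from the white bishop on c3.
Legal moves: none.
Count: 0.

0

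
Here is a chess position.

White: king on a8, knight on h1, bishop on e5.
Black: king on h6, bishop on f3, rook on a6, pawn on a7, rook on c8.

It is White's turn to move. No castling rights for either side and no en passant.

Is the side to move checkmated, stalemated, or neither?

checkmate

White to move; white king on a8.
In check: yes, from the black bishop on f3 and the black rook on c8.
King squares — a7: attacked by Ra6; b7: attacked by Bf3; b8: attacked by Rc8.
Legal moves for White: none.
In check with no legal moves → checkmate.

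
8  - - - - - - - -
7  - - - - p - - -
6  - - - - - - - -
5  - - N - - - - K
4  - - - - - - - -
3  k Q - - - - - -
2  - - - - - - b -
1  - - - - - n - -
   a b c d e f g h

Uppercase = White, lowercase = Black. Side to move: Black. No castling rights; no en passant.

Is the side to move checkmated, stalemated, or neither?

Black to move; black king on a3.
In check: yes, from the white queen on b3.
King squares — a2: attacked by Qb3; b2: attacked by Qb3; b3: attacked by Nc5; a4: attacked by Qb3; b4: attacked by Qb3.
Legal moves for Black: none.
In check with no legal moves → checkmate.

checkmate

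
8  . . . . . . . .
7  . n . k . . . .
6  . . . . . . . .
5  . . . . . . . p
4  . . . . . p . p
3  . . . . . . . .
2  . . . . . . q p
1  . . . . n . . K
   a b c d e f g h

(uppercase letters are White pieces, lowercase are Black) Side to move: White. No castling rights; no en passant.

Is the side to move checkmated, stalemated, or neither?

checkmate

White to move; white king on h1.
In check: yes, from the black queen on g2.
King squares — g1: attacked by Qg2; g2: attacked by Ne1; h2: attacked by Qg2.
Legal moves for White: none.
In check with no legal moves → checkmate.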